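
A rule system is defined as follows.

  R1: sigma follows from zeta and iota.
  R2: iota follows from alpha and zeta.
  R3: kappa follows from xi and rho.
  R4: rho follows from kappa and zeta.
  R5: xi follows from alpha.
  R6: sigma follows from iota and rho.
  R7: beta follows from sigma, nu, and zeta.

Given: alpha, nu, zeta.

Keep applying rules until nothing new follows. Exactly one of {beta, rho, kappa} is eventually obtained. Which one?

From alpha and zeta, R2 gives iota.
zeta and iota hold, so sigma follows (R1).
From sigma, nu, and zeta, R7 gives beta.
kappa would need xi and rho (R3), but rho is never established. rho would need kappa and zeta (R4), but kappa is never established.

beta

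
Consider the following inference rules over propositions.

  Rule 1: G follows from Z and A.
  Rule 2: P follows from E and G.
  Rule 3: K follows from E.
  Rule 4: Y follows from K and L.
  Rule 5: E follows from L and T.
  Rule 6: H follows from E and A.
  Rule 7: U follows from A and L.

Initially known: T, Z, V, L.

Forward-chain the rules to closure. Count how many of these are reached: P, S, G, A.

0

P would need E and G (Rule 2), but G is never established.
No rule produces S, and it is not given.
G would need Z and A (Rule 1), but A is never established.
No rule produces A, and it is not given.
None of the 4 are reached.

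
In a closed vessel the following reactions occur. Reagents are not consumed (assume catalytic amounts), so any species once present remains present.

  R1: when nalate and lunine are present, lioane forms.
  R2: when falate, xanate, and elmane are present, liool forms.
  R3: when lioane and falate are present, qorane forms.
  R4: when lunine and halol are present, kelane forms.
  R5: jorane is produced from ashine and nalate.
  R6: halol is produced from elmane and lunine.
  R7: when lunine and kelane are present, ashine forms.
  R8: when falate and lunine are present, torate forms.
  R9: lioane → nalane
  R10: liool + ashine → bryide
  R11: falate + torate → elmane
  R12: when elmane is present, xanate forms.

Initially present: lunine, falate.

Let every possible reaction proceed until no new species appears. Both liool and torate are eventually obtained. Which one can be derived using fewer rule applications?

torate: falate and lunine present → torate forms (R8). [1 rule application]
liool: falate and lunine present → torate forms (R8). falate and torate present → elmane forms (R11). elmane present → xanate forms (R12). falate, xanate, and elmane present → liool forms (R2). [4 rule applications]
torate needs fewer.

torate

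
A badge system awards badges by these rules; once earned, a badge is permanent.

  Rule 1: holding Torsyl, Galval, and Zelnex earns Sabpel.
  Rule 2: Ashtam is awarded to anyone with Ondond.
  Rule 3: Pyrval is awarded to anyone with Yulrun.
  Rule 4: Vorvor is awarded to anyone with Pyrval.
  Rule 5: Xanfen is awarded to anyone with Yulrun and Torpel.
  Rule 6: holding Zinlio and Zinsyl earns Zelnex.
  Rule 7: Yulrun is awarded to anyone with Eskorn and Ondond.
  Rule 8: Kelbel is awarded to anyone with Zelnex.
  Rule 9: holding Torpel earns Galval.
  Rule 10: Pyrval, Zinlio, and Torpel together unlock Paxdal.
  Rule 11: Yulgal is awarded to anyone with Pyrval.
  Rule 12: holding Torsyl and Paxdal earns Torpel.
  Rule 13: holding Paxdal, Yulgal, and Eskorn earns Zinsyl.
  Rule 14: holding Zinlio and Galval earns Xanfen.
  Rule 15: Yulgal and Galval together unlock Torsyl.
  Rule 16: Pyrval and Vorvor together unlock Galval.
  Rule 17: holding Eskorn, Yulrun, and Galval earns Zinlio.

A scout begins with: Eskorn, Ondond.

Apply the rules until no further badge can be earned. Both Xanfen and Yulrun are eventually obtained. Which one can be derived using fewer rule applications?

Yulrun: With Eskorn and Ondond, Yulrun is earned (Rule 7). [1 rule application]
Xanfen: With Eskorn and Ondond, Yulrun is earned (Rule 7). With Yulrun, Pyrval is earned (Rule 3). With Pyrval, Vorvor is earned (Rule 4). With Pyrval and Vorvor, Galval is earned (Rule 16). With Eskorn, Yulrun, and Galval, Zinlio is earned (Rule 17). With Zinlio and Galval, Xanfen is earned (Rule 14). [6 rule applications]
Yulrun needs fewer.

Yulrun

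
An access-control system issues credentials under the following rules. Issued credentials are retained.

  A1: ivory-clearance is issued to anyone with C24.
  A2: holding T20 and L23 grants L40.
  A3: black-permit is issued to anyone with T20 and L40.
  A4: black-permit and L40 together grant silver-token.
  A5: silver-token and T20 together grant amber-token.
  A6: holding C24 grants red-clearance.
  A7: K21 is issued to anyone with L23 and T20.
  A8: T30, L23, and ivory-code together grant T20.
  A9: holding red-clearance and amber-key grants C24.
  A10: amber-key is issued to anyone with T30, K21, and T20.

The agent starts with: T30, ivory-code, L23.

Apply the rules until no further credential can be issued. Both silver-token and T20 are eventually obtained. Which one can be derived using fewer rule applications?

T20: Holding T30, L23, and ivory-code grants T20 (A8). [1 rule application]
silver-token: Holding T30, L23, and ivory-code grants T20 (A8). Holding T20 and L23 grants L40 (A2). Holding T20 and L40 grants black-permit (A3). Holding black-permit and L40 grants silver-token (A4). [4 rule applications]
T20 needs fewer.

T20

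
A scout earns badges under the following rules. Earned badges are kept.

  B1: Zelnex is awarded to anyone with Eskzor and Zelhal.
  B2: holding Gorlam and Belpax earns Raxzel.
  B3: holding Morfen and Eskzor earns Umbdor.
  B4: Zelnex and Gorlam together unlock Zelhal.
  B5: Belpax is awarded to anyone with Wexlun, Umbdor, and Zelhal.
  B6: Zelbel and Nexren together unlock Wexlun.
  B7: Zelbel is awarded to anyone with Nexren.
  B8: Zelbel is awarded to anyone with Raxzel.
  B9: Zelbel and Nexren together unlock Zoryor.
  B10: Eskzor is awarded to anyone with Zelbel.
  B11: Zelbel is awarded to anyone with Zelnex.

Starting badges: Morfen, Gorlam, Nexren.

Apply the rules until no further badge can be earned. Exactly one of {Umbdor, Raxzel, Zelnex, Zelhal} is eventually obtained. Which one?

Umbdor

With Nexren, Zelbel is earned (B7).
With Zelbel, Eskzor is earned (B10).
With Morfen and Eskzor, Umbdor is earned (B3).
Raxzel would need Gorlam and Belpax (B2), but Belpax is never earned. Zelnex would need Eskzor and Zelhal (B1), but Zelhal is never earned. Zelhal would need Zelnex and Gorlam (B4), but Zelnex is never earned.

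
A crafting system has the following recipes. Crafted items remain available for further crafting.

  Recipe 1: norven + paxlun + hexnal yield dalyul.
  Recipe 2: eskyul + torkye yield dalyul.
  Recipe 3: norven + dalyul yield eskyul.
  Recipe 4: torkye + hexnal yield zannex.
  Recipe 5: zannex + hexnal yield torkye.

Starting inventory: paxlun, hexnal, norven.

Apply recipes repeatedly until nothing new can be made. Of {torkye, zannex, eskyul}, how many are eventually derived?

1

Using Recipe 1, norven, paxlun, and hexnal make dalyul.
norven + dalyul → eskyul (Recipe 3).
torkye would need zannex and hexnal (Recipe 5), but zannex is never obtained.
zannex would need torkye and hexnal (Recipe 4), but torkye is never obtained.
eskyul: reached.
Reached: eskyul — 1 of the 3.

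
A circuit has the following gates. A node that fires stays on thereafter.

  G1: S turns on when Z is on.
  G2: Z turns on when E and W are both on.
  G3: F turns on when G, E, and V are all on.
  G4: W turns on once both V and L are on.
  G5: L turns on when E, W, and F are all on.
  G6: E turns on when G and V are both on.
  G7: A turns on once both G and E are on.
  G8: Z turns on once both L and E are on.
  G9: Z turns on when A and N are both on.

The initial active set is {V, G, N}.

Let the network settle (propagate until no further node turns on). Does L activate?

No

L would need E, W, and F (G5), but W never turns on.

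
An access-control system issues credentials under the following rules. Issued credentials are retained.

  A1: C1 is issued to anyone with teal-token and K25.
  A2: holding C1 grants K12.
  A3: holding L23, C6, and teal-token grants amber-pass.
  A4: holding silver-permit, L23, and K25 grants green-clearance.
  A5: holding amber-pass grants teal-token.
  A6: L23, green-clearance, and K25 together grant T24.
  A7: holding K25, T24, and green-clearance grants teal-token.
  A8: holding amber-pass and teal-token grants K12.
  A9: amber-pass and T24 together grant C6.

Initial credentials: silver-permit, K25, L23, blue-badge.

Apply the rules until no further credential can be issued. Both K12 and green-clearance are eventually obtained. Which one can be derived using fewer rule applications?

green-clearance: Holding silver-permit, L23, and K25 grants green-clearance (A4). [1 rule application]
K12: Holding silver-permit, L23, and K25 grants green-clearance (A4). Holding L23, green-clearance, and K25 grants T24 (A6). Holding K25, T24, and green-clearance grants teal-token (A7). Holding teal-token and K25 grants C1 (A1). Holding C1 grants K12 (A2). [5 rule applications]
green-clearance needs fewer.

green-clearance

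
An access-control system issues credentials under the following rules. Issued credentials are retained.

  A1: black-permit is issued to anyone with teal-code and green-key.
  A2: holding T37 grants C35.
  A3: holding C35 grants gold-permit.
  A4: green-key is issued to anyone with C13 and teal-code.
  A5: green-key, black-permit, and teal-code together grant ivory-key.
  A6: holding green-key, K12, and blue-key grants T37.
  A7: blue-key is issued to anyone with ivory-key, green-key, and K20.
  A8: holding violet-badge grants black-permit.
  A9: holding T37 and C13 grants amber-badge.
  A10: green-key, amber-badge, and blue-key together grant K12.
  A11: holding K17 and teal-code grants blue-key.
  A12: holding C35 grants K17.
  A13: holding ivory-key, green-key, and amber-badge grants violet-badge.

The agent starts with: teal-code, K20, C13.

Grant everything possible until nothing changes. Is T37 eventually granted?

No

T37 would need green-key, K12, and blue-key (A6), but K12 is never granted.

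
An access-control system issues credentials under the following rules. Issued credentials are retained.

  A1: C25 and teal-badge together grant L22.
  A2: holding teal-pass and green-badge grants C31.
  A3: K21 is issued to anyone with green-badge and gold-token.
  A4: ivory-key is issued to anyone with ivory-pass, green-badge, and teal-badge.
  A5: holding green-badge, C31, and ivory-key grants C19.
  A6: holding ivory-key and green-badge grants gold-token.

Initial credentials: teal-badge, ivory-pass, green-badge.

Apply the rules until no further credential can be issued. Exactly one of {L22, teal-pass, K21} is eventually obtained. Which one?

Holding ivory-pass, green-badge, and teal-badge grants ivory-key (A4).
Holding ivory-key and green-badge grants gold-token (A6).
Holding green-badge and gold-token grants K21 (A3).
No rule produces teal-pass, and it is not given. L22 would need C25 and teal-badge (A1), but C25 is never granted.

K21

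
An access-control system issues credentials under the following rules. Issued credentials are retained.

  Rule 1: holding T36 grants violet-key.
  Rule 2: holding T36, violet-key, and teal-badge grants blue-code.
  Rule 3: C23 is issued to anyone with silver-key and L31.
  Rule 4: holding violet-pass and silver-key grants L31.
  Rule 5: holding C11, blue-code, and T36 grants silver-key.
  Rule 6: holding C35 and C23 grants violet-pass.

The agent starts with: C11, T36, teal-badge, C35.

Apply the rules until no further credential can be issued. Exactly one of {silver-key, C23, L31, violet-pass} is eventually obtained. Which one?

silver-key

Holding T36 grants violet-key (Rule 1).
Holding T36, violet-key, and teal-badge grants blue-code (Rule 2).
Holding C11, blue-code, and T36 grants silver-key (Rule 5).
violet-pass would need C35 and C23 (Rule 6), but C23 is never granted. L31 would need violet-pass and silver-key (Rule 4), but violet-pass is never granted. C23 would need silver-key and L31 (Rule 3), but L31 is never granted.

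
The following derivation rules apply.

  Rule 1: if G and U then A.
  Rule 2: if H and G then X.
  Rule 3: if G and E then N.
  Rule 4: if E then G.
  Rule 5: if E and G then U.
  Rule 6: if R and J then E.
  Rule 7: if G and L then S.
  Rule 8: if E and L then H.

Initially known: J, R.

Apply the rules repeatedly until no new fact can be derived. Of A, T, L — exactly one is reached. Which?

R and J hold, so E follows (Rule 6).
E holds, so G follows (Rule 4).
From E and G, Rule 5 gives U.
From G and U, Rule 1 gives A.
No rule produces L, and it is not given. No rule produces T, and it is not given.

A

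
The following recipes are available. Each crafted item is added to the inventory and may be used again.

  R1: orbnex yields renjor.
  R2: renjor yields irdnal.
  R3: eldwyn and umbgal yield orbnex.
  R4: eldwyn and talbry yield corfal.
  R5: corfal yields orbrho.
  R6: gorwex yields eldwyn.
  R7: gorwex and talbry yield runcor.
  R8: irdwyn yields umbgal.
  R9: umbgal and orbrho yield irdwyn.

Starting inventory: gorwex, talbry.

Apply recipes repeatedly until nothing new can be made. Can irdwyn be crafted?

No

irdwyn would need umbgal and orbrho (R9), but umbgal is never obtained.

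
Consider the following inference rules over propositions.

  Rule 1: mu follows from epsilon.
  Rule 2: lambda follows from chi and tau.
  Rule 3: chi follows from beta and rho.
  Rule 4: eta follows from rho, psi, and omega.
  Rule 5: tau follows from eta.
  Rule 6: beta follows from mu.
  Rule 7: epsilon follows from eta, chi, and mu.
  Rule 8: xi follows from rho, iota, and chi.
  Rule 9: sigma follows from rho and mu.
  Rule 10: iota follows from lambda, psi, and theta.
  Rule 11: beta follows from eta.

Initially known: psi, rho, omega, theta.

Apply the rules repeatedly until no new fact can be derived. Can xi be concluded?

Yes

From rho, psi, and omega, Rule 4 gives eta.
From eta, Rule 11 gives beta.
From eta, Rule 5 gives tau.
From beta and rho, Rule 3 gives chi.
From chi and tau, Rule 2 gives lambda.
lambda, psi, and theta hold, so iota follows (Rule 10).
rho, iota, and chi hold, so xi follows (Rule 8).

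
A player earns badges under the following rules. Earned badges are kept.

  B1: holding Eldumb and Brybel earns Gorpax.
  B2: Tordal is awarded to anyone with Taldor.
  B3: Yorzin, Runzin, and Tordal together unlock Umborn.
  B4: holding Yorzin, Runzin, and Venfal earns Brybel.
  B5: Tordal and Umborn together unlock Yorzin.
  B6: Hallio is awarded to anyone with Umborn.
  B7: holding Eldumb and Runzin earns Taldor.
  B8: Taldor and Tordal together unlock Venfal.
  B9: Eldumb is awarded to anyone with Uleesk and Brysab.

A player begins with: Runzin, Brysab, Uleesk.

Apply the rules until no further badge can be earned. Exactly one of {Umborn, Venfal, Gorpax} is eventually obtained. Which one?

With Uleesk and Brysab, Eldumb is earned (B9).
With Eldumb and Runzin, Taldor is earned (B7).
With Taldor, Tordal is earned (B2).
With Taldor and Tordal, Venfal is earned (B8).
Umborn would need Yorzin, Runzin, and Tordal (B3), but Yorzin is never earned. Gorpax would need Eldumb and Brybel (B1), but Brybel is never earned.

Venfal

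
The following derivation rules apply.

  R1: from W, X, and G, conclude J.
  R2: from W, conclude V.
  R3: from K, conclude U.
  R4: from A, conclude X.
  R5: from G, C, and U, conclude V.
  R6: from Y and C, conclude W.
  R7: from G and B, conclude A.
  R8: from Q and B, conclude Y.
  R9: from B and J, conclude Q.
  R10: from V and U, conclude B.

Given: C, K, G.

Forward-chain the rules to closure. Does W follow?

No

W would need Y and C (R6), but Y is never established.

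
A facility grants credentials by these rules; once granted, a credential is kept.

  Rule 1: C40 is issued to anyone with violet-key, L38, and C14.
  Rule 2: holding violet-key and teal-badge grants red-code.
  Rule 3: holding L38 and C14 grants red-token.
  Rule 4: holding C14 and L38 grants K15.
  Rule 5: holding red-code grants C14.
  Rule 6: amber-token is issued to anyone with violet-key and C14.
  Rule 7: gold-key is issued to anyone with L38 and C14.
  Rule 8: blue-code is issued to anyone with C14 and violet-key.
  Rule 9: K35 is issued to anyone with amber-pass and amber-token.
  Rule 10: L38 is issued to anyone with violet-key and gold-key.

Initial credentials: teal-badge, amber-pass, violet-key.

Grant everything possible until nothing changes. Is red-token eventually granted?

red-token would need L38 and C14 (Rule 3), but L38 is never granted.

No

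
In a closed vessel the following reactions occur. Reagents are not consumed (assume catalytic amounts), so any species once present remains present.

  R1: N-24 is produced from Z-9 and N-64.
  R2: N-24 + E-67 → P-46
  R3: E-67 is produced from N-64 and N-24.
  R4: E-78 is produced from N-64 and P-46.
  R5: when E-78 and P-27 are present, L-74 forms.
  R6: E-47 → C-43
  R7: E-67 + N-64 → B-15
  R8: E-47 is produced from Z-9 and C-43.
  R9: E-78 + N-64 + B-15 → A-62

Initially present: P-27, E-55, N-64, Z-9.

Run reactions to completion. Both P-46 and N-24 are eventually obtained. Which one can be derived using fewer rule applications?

N-24

N-24: Z-9 and N-64 present → N-24 forms (R1). [1 rule application]
P-46: Z-9 and N-64 present → N-24 forms (R1). N-64 and N-24 present → E-67 forms (R3). N-24 and E-67 present → P-46 forms (R2). [3 rule applications]
N-24 needs fewer.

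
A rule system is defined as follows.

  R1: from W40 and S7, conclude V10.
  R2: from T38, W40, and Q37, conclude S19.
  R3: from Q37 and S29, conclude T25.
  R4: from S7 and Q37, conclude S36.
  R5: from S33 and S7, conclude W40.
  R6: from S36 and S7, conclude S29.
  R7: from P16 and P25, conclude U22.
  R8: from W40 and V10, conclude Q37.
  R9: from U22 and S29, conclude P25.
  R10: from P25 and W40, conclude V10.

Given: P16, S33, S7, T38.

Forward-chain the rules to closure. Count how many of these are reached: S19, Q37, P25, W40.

From S33 and S7, R5 gives W40.
W40 and S7 hold, so V10 follows (R1).
W40 and V10 hold, so Q37 follows (R8).
T38, W40, and Q37 hold, so S19 follows (R2).
S19: reached.
Q37: reached.
P25 would need U22 and S29 (R9), but U22 is never established.
W40: reached.
Reached: S19, Q37, and W40 — 3 of the 4.

3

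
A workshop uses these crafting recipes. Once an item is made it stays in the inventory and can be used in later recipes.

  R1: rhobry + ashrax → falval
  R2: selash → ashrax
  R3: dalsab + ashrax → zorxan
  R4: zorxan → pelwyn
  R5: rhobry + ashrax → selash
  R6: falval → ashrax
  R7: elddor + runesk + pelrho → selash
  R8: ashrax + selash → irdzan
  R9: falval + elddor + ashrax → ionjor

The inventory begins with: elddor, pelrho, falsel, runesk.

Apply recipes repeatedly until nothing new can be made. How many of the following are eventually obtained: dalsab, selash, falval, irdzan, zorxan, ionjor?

2

Using R7, elddor, runesk, and pelrho make selash.
selash → ashrax (R2).
ashrax + selash → irdzan (R8).
No rule produces dalsab, and it is not given.
selash: reached.
falval would need rhobry and ashrax (R1), but rhobry is never obtained.
irdzan: reached.
zorxan would need dalsab and ashrax (R3), but dalsab is never obtained.
ionjor would need falval, elddor, and ashrax (R9), but falval is never obtained.
Reached: selash and irdzan — 2 of the 6.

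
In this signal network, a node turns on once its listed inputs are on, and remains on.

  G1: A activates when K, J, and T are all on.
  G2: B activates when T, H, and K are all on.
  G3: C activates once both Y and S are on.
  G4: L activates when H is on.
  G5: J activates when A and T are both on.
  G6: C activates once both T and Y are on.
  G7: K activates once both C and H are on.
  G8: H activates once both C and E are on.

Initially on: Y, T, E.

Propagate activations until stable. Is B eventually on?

G6: T and Y on → C on.
G8: C and E on → H on.
C and H are on, so K activates (G7).
T, H, and K are on, so B activates (G2).

Yes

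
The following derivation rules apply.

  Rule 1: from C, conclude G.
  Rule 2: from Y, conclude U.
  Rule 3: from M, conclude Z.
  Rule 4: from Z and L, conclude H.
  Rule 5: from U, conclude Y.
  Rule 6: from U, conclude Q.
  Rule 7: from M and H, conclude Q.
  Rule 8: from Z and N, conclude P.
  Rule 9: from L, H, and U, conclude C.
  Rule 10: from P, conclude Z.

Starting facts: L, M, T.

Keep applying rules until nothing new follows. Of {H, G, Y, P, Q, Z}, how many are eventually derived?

3

M holds, so Z follows (Rule 3).
Z and L hold, so H follows (Rule 4).
M and H hold, so Q follows (Rule 7).
H: reached.
G would need C (Rule 1), but C is never established.
Y would need U (Rule 5), but U is never established.
P would need Z and N (Rule 8), but N is never established.
Q: reached.
Z: reached.
Reached: H, Q, and Z — 3 of the 6.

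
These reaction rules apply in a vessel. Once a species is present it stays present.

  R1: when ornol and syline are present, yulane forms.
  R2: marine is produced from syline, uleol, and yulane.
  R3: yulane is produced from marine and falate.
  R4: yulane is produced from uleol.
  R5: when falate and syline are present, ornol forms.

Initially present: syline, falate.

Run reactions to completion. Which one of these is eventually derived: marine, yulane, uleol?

falate and syline present → ornol forms (R5).
ornol and syline present → yulane forms (R1).
No rule produces uleol, and it is not given. marine would need syline, uleol, and yulane (R2), but uleol never forms.

yulane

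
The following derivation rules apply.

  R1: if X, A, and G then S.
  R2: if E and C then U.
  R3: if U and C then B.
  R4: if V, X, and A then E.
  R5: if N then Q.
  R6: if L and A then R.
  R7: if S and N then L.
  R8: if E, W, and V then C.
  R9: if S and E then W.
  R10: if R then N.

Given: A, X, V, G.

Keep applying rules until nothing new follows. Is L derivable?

No

L would need S and N (R7), but N is never established.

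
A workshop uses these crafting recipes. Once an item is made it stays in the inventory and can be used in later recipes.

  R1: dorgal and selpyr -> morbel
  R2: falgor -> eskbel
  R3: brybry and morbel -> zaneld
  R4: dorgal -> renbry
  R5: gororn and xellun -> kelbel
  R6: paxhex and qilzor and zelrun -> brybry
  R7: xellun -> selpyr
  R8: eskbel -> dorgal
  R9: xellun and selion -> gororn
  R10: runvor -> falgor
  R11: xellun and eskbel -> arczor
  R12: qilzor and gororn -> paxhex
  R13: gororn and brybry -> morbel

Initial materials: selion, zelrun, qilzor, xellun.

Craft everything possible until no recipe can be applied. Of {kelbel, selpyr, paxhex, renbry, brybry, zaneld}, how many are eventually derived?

5

xellun and selion -> gororn (R9).
Using R7, xellun makes selpyr.
gororn and xellun -> kelbel (R5).
qilzor and gororn -> paxhex (R12).
paxhex and qilzor and zelrun -> brybry (R6).
Using R13, gororn and brybry make morbel.
Using R3, brybry and morbel make zaneld.
kelbel: reached.
selpyr: reached.
paxhex: reached.
renbry would need dorgal (R4), but dorgal is never obtained.
brybry: reached.
zaneld: reached.
Reached: kelbel, selpyr, paxhex, brybry, and zaneld — 5 of the 6.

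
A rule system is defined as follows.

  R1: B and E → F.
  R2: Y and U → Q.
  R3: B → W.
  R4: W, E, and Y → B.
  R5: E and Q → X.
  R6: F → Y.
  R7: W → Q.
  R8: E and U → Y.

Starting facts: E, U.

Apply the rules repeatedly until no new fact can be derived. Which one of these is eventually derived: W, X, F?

E and U hold, so Y follows (R8).
From Y and U, R2 gives Q.
From E and Q, R5 gives X.
W would need B (R3), but B is never established. F would need B and E (R1), but B is never established.

X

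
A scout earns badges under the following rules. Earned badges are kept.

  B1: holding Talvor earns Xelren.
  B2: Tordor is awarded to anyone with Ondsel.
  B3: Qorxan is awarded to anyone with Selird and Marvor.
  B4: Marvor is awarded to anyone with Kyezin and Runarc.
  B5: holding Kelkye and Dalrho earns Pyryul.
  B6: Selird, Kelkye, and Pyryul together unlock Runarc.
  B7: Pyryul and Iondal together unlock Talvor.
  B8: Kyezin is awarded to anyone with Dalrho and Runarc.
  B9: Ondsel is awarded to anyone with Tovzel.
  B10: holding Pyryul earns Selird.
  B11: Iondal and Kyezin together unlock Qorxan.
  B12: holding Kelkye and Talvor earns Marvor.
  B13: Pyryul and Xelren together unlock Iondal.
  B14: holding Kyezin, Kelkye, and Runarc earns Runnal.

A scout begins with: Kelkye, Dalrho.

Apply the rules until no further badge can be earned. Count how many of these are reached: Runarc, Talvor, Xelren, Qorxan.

With Kelkye and Dalrho, Pyryul is earned (B5).
With Pyryul, Selird is earned (B10).
With Selird, Kelkye, and Pyryul, Runarc is earned (B6).
With Dalrho and Runarc, Kyezin is earned (B8).
With Kyezin and Runarc, Marvor is earned (B4).
With Selird and Marvor, Qorxan is earned (B3).
Runarc: reached.
Talvor would need Pyryul and Iondal (B7), but Iondal is never earned.
Xelren would need Talvor (B1), but Talvor is never earned.
Qorxan: reached.
Reached: Runarc and Qorxan — 2 of the 4.

2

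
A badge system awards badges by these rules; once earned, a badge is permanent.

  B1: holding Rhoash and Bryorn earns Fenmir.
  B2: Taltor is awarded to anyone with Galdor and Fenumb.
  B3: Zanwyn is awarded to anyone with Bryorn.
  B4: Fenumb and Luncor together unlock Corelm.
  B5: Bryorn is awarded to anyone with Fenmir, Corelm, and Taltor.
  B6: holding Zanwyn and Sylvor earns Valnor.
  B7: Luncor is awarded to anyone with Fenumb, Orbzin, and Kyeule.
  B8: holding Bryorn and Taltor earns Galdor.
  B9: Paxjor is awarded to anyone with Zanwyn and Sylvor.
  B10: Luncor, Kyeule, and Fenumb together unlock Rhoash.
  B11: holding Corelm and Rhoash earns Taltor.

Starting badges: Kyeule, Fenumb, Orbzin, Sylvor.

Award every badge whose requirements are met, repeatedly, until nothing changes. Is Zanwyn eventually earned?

No

Zanwyn would need Bryorn (B3), but Bryorn is never earned.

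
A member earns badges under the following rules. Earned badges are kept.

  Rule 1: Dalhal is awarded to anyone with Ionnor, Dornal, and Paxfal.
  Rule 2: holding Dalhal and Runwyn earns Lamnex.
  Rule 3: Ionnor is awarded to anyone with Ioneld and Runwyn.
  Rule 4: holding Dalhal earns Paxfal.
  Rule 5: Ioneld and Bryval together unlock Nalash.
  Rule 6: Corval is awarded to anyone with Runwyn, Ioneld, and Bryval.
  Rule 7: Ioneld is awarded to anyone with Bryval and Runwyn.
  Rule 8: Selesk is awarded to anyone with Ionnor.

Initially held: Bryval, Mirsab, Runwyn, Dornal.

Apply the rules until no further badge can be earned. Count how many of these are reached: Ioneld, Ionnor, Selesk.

3

With Bryval and Runwyn, Ioneld is earned (Rule 7).
With Ioneld and Runwyn, Ionnor is earned (Rule 3).
With Ionnor, Selesk is earned (Rule 8).
Ioneld: reached.
Ionnor: reached.
Selesk: reached.
All 3 are reached.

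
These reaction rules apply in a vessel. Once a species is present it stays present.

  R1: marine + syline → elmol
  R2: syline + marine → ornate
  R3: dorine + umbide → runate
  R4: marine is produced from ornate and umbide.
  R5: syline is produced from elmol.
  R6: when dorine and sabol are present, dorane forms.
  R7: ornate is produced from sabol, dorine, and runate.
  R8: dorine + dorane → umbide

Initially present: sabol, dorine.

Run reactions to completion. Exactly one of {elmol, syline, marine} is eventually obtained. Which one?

marine

dorine and sabol present → dorane forms (R6).
dorine and dorane present → umbide forms (R8).
dorine and umbide present → runate forms (R3).
sabol, dorine, and runate present → ornate forms (R7).
ornate and umbide present → marine forms (R4).
elmol would need marine and syline (R1), but syline never forms. syline would need elmol (R5), but elmol never forms.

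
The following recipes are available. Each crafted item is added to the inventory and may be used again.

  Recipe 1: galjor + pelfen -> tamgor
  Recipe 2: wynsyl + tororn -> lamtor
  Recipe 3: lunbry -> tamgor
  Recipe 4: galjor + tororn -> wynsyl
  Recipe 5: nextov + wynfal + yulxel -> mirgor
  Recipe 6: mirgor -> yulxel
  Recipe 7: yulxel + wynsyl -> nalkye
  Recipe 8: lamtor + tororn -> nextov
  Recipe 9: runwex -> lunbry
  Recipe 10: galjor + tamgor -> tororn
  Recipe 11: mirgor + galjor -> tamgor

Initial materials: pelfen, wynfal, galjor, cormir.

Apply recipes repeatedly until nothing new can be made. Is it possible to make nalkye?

nalkye would need yulxel and wynsyl (Recipe 7), but yulxel is never obtained.

No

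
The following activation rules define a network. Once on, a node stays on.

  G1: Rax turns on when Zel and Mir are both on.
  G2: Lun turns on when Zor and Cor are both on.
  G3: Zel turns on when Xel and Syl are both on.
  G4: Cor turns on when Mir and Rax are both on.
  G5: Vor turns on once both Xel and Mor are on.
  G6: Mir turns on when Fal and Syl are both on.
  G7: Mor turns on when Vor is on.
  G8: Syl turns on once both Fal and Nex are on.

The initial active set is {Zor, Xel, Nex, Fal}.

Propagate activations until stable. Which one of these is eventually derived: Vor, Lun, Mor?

Fal and Nex are on, so Syl turns on (G8).
Fal and Syl are on, so Mir turns on (G6).
G3: Xel and Syl on → Zel on.
G1: Zel and Mir on → Rax on.
G4: Mir and Rax on → Cor on.
G2: Zor and Cor on → Lun on.
Vor would need Xel and Mor (G5), but Mor never turns on. Mor would need Vor (G7), but Vor never turns on.

Lun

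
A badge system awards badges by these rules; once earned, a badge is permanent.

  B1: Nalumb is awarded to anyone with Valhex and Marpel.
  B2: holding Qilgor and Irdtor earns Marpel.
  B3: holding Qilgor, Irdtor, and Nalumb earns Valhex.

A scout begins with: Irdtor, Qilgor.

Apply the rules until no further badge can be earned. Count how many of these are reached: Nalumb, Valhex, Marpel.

With Qilgor and Irdtor, Marpel is earned (B2).
Nalumb would need Valhex and Marpel (B1), but Valhex is never earned.
Valhex would need Qilgor, Irdtor, and Nalumb (B3), but Nalumb is never earned.
Marpel: reached.
Reached: Marpel — 1 of the 3.

1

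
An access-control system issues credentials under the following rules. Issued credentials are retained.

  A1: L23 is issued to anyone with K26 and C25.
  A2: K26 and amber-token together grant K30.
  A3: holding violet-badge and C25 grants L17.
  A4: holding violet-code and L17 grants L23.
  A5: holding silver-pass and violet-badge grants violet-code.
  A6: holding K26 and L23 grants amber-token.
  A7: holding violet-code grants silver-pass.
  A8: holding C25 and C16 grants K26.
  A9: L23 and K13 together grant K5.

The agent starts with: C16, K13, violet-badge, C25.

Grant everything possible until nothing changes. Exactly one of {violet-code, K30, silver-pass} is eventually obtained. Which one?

K30

Holding C25 and C16 grants K26 (A8).
Holding K26 and C25 grants L23 (A1).
Holding K26 and L23 grants amber-token (A6).
Holding K26 and amber-token grants K30 (A2).
violet-code would need silver-pass and violet-badge (A5), but silver-pass is never granted. silver-pass would need violet-code (A7), but violet-code is never granted.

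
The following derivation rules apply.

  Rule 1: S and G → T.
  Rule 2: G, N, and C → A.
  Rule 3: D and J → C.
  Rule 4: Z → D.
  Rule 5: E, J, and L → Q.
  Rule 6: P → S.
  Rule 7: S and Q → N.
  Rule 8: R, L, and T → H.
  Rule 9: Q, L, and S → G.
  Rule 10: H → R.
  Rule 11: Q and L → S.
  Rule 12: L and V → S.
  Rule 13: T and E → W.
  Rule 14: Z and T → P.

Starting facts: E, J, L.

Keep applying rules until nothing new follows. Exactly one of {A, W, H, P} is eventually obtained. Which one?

From E, J, and L, Rule 5 gives Q.
From Q and L, Rule 11 gives S.
Q, L, and S hold, so G follows (Rule 9).
S and G hold, so T follows (Rule 1).
T and E hold, so W follows (Rule 13).
A would need G, N, and C (Rule 2), but C is never established. H would need R, L, and T (Rule 8), but R is never established. P would need Z and T (Rule 14), but Z is never established.

W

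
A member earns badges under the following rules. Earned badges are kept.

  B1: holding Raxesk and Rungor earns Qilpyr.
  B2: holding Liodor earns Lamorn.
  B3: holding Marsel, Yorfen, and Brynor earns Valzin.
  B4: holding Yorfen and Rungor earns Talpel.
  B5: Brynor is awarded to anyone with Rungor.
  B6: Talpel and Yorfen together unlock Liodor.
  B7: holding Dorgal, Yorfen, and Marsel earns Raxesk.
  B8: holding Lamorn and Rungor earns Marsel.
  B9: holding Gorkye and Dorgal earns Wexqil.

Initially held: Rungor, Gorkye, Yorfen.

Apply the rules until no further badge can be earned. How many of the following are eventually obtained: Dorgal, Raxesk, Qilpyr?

No rule produces Dorgal, and it is not given.
Raxesk would need Dorgal, Yorfen, and Marsel (B7), but Dorgal is never earned.
Qilpyr would need Raxesk and Rungor (B1), but Raxesk is never earned.
None of the 3 are reached.

0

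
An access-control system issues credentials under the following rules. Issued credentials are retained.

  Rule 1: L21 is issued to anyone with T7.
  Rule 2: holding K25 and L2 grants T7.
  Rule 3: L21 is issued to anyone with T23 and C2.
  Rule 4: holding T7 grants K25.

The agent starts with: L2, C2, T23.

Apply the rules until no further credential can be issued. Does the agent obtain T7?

T7 would need K25 and L2 (Rule 2), but K25 is never granted.

No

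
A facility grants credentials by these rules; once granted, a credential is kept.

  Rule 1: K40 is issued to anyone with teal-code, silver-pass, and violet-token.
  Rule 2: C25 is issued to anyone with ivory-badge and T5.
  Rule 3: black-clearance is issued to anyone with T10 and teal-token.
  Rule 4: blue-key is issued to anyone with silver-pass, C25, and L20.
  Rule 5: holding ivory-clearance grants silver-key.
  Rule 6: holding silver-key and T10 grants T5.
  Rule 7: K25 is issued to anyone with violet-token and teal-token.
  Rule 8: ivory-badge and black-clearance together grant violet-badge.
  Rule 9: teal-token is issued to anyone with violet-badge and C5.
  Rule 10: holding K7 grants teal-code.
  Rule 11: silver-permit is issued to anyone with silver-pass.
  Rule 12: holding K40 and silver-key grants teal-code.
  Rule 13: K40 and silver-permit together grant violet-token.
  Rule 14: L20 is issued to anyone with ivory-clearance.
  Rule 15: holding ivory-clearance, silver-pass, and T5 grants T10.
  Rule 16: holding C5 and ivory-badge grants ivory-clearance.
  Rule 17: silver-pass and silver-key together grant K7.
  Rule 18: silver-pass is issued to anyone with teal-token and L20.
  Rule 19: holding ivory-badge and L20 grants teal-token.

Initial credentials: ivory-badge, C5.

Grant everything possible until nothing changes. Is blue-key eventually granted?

No

blue-key would need silver-pass, C25, and L20 (Rule 4), but C25 is never granted.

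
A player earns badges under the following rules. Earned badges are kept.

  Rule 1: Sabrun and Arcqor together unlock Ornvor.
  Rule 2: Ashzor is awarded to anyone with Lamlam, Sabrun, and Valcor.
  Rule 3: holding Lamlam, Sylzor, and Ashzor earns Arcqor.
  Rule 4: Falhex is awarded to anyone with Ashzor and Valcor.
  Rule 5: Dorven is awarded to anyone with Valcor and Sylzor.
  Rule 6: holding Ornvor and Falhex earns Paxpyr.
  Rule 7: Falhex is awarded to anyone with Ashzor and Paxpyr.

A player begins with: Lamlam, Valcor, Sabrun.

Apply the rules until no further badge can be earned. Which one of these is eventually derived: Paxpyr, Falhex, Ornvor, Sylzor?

With Lamlam, Sabrun, and Valcor, Ashzor is earned (Rule 2).
With Ashzor and Valcor, Falhex is earned (Rule 4).
No rule produces Sylzor, and it is not given. Paxpyr would need Ornvor and Falhex (Rule 6), but Ornvor is never earned. Ornvor would need Sabrun and Arcqor (Rule 1), but Arcqor is never earned.

Falhex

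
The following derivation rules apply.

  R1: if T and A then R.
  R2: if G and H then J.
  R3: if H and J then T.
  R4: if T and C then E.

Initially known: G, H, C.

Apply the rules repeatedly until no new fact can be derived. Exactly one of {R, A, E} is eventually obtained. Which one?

From G and H, R2 gives J.
From H and J, R3 gives T.
From T and C, R4 gives E.
No rule produces A, and it is not given. R would need T and A (R1), but A is never established.

E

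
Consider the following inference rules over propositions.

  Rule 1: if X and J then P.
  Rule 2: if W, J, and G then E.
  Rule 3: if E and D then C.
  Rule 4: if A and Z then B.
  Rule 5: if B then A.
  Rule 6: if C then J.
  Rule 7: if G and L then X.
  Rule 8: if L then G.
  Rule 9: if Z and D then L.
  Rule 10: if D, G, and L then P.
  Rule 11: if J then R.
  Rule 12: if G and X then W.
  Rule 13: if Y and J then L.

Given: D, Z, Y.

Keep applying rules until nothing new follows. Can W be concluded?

Yes

From Z and D, Rule 9 gives L.
From L, Rule 8 gives G.
G and L hold, so X follows (Rule 7).
G and X hold, so W follows (Rule 12).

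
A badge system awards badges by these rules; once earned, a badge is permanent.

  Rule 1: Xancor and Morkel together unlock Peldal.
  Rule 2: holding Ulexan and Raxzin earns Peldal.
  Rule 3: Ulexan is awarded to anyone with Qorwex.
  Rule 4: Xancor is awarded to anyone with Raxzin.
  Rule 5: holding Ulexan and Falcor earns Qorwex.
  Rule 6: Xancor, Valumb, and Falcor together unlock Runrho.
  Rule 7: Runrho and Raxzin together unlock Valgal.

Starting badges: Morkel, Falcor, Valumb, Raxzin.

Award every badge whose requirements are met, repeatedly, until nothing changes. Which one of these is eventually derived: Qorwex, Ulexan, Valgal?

With Raxzin, Xancor is earned (Rule 4).
With Xancor, Valumb, and Falcor, Runrho is earned (Rule 6).
With Runrho and Raxzin, Valgal is earned (Rule 7).
Ulexan would need Qorwex (Rule 3), but Qorwex is never earned. Qorwex would need Ulexan and Falcor (Rule 5), but Ulexan is never earned.

Valgal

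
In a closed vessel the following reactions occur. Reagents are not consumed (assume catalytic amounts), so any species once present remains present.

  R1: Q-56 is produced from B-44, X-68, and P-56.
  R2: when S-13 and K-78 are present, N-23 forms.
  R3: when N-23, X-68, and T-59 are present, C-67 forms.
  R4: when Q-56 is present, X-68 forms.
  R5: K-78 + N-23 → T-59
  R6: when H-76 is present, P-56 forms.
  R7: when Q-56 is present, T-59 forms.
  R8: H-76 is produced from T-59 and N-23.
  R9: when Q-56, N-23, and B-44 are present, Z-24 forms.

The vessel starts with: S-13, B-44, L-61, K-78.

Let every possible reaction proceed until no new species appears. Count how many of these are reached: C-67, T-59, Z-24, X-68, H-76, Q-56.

2

S-13 and K-78 present → N-23 forms (R2).
K-78 and N-23 present → T-59 forms (R5).
T-59 and N-23 present → H-76 forms (R8).
C-67 would need N-23, X-68, and T-59 (R3), but X-68 never forms.
T-59: reached.
Z-24 would need Q-56, N-23, and B-44 (R9), but Q-56 never forms.
X-68 would need Q-56 (R4), but Q-56 never forms.
H-76: reached.
Q-56 would need B-44, X-68, and P-56 (R1), but X-68 never forms.
Reached: T-59 and H-76 — 2 of the 6.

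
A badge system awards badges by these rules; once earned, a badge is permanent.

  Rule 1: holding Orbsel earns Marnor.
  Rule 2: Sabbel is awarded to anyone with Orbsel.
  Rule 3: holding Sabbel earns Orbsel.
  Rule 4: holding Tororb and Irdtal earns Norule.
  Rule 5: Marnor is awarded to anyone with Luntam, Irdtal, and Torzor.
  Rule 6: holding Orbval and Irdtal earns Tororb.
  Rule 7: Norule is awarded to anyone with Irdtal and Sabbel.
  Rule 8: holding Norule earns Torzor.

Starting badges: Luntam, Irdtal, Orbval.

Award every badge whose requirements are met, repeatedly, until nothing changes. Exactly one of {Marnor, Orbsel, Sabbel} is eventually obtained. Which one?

Marnor

With Orbval and Irdtal, Tororb is earned (Rule 6).
With Tororb and Irdtal, Norule is earned (Rule 4).
With Norule, Torzor is earned (Rule 8).
With Luntam, Irdtal, and Torzor, Marnor is earned (Rule 5).
Orbsel would need Sabbel (Rule 3), but Sabbel is never earned. Sabbel would need Orbsel (Rule 2), but Orbsel is never earned.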